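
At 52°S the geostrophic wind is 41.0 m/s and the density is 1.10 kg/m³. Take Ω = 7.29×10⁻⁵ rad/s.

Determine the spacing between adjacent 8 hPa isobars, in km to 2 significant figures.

150 km

Coriolis parameter at 52°S:
f = 2Ω sin φ = 2 × 7.29×10⁻⁵ × sin 52° = 1.15×10⁻⁴ s⁻¹
Geostrophic balance rearranged: |∂P/∂n| = f ρ V_g
|∂P/∂n| = 1.15×10⁻⁴ × 1.10 × 41.0 = 5.18×10⁻³ Pa/m
Isobar spacing: Δn = ΔP/|∂P/∂n| = 800 Pa / 5.18×10⁻³ Pa/m = 154392 m ≈ 150 km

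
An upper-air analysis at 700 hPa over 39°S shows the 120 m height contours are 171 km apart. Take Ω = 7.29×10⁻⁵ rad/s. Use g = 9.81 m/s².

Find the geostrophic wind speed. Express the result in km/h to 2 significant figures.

Coriolis parameter at 39°S:
f = 2Ω sin φ = 2 × 7.29×10⁻⁵ × sin 39° = 9.18×10⁻⁵ s⁻¹
Height gradient: |∂Z/∂n| = 120 m / 171000 m = 7.02×10⁻⁴
On a pressure surface, geostrophic balance gives V_g = (g/f)|∂Z/∂n|:
V_g = 9.81 × 7.02×10⁻⁴ / 9.18×10⁻⁵ = 75.0 m/s
Converting: 75.0 m/s × 3.6 = 270 km/h

270 km/h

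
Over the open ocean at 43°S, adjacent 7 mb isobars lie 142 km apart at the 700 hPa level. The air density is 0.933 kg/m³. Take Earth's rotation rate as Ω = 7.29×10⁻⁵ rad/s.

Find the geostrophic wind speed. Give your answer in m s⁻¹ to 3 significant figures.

53.1 m s⁻¹

Coriolis parameter at 43°S:
f = 2Ω sin φ = 2 × 7.29×10⁻⁵ × sin 43° = 9.94×10⁻⁵ s⁻¹
Pressure gradient: |∂P/∂n| = 700 Pa / 142000 m = 4.93×10⁻³ Pa/m
Geostrophic balance (pressure-gradient force = Coriolis force):
V_g = (1/(fρ)) |∂P/∂n| = 4.93×10⁻³ / (9.94×10⁻⁵ × 0.933) = 53.1 m/s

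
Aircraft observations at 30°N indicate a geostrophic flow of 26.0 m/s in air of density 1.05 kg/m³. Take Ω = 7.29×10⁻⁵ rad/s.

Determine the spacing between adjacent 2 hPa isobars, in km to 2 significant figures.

100 km

Coriolis parameter at 30°N:
f = 2Ω sin φ = 2 × 7.29×10⁻⁵ × sin 30° = 7.29×10⁻⁵ s⁻¹
Geostrophic balance rearranged: |∂P/∂n| = f ρ V_g
|∂P/∂n| = 7.29×10⁻⁵ × 1.05 × 26.0 = 1.99×10⁻³ Pa/m
Isobar spacing: Δn = ΔP/|∂P/∂n| = 200 Pa / 1.99×10⁻³ Pa/m = 100494 m ≈ 100 km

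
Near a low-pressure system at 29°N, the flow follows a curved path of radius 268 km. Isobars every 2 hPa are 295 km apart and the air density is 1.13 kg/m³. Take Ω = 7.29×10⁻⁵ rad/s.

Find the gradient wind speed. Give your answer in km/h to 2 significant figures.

Coriolis parameter at 29°N:
f = 2Ω sin φ = 2 × 7.29×10⁻⁵ × sin 29° = 7.07×10⁻⁵ s⁻¹
Pressure gradient: |∂P/∂n| = 200 Pa / 295000 m = 6.78×10⁻⁴ Pa/m
Geostrophic speed: V_g = |∂P/∂n|/(fρ) = 6.78×10⁻⁴/(7.07×10⁻⁵ × 1.13) = 8.49 m/s
Around a low, centrifugal force acts outward with Coriolis, so pressure-gradient force balances both:
(1/ρ)|∂P/∂n| = fV + V²/R  →  V² + fR·V − fR·V_g = 0
With fR = 7.07×10⁻⁵ × 268×10³ m = 18.9 m/s:
V = [−fR + √((fR)² + 4 fR V_g)]/2 = [−18.9 + √(18.9² + 4×18.9×8.49)]/2 = 6.36 m/s
Subgeostrophic (V < V_g = 8.49 m/s), as expected around a low.
Converting: 6.36 m/s × 3.6 = 23 km/h

23 km/h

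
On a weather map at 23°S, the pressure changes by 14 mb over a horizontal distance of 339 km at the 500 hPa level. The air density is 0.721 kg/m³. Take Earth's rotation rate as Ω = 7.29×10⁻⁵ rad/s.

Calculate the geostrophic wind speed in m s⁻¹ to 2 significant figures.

Coriolis parameter at 23°S:
f = 2Ω sin φ = 2 × 7.29×10⁻⁵ × sin 23° = 5.70×10⁻⁵ s⁻¹
Pressure gradient: |∂P/∂n| = 1400 Pa / 339000 m = 4.13×10⁻³ Pa/m
Geostrophic balance (pressure-gradient force = Coriolis force):
V_g = (1/(fρ)) |∂P/∂n| = 4.13×10⁻³ / (5.70×10⁻⁵ × 0.721) = 101 m/s

100 m s⁻¹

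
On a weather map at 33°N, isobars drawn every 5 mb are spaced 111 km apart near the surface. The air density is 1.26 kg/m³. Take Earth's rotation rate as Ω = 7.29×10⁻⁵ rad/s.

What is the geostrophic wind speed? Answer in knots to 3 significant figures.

87.5 knots

Coriolis parameter at 33°N:
f = 2Ω sin φ = 2 × 7.29×10⁻⁵ × sin 33° = 7.94×10⁻⁵ s⁻¹
Pressure gradient: |∂P/∂n| = 500 Pa / 111000 m = 4.50×10⁻³ Pa/m
Geostrophic balance (pressure-gradient force = Coriolis force):
V_g = (1/(fρ)) |∂P/∂n| = 4.50×10⁻³ / (7.94×10⁻⁵ × 1.26) = 45.0 m/s
Converting: 45.0 m/s × 1.944 = 87.5 knots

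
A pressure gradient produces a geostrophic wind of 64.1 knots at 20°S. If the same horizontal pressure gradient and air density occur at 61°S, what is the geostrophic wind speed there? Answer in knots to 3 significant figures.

25.1 knots

With the same pressure gradient and density, V_g ∝ 1/f ∝ 1/sin φ.
V₂ = V₁ · sin φ₁ / sin φ₂ = 64.1 × sin 20° / sin 61°
V₂ = 64.1 × 0.3420/0.8746 = 25.1 knots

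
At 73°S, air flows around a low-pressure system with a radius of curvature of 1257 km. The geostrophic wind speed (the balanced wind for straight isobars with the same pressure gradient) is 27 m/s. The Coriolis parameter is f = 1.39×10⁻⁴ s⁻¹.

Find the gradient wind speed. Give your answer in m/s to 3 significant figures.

Around a low, centrifugal force acts outward with Coriolis, so pressure-gradient force balances both:
(1/ρ)|∂P/∂n| = fV + V²/R  →  V² + fR·V − fR·V_g = 0
With fR = 1.39×10⁻⁴ × 1257×10³ m = 175 m/s:
V = [−fR + √((fR)² + 4 fR V_g)]/2 = [−175 + √(175² + 4×175×27)]/2 = 23.8 m/s
Subgeostrophic (V < V_g = 27 m/s), as expected around a low.

23.8 m/s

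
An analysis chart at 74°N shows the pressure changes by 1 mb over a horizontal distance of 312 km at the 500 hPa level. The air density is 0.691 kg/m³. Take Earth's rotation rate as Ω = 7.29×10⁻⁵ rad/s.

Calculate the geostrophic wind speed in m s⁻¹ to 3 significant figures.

3.31 m s⁻¹

Coriolis parameter at 74°N:
f = 2Ω sin φ = 2 × 7.29×10⁻⁵ × sin 74° = 1.40×10⁻⁴ s⁻¹
Pressure gradient: |∂P/∂n| = 100 Pa / 312000 m = 3.21×10⁻⁴ Pa/m
Geostrophic balance (pressure-gradient force = Coriolis force):
V_g = (1/(fρ)) |∂P/∂n| = 3.21×10⁻⁴ / (1.40×10⁻⁴ × 0.691) = 3.31 m/s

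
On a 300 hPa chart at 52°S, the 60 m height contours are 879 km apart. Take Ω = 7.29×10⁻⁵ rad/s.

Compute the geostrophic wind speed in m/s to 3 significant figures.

5.83 m/s

Coriolis parameter at 52°S:
f = 2Ω sin φ = 2 × 7.29×10⁻⁵ × sin 52° = 1.15×10⁻⁴ s⁻¹
Height gradient: |∂Z/∂n| = 60 m / 879000 m = 6.83×10⁻⁵
On a pressure surface, geostrophic balance gives V_g = (g/f)|∂Z/∂n|:
V_g = 9.81 × 6.83×10⁻⁵ / 1.15×10⁻⁴ = 5.83 m/s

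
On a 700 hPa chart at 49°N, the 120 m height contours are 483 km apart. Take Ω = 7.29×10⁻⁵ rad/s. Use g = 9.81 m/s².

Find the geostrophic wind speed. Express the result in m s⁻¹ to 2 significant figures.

22 m s⁻¹

Coriolis parameter at 49°N:
f = 2Ω sin φ = 2 × 7.29×10⁻⁵ × sin 49° = 1.10×10⁻⁴ s⁻¹
Height gradient: |∂Z/∂n| = 120 m / 483000 m = 2.48×10⁻⁴
On a pressure surface, geostrophic balance gives V_g = (g/f)|∂Z/∂n|:
V_g = 9.81 × 2.48×10⁻⁴ / 1.10×10⁻⁴ = 22.1 m/s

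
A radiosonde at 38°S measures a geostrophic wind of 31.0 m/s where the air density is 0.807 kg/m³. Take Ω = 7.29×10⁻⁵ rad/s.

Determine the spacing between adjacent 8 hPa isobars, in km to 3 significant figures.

Coriolis parameter at 38°S:
f = 2Ω sin φ = 2 × 7.29×10⁻⁵ × sin 38° = 8.98×10⁻⁵ s⁻¹
Geostrophic balance rearranged: |∂P/∂n| = f ρ V_g
|∂P/∂n| = 8.98×10⁻⁵ × 0.807 × 31.0 = 2.25×10⁻³ Pa/m
Isobar spacing: Δn = ΔP/|∂P/∂n| = 800 Pa / 2.25×10⁻³ Pa/m = 356250 m ≈ 356 km

356 km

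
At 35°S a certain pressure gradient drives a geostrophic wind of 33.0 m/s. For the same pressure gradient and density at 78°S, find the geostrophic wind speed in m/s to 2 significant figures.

19 m/s

With the same pressure gradient and density, V_g ∝ 1/f ∝ 1/sin φ.
V₂ = V₁ · sin φ₁ / sin φ₂ = 33.0 × sin 35° / sin 78°
V₂ = 33.0 × 0.5736/0.9781 = 19 m/s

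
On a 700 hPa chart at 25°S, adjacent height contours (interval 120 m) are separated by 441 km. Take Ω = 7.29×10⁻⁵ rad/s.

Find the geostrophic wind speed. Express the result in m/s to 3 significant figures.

Coriolis parameter at 25°S:
f = 2Ω sin φ = 2 × 7.29×10⁻⁵ × sin 25° = 6.16×10⁻⁵ s⁻¹
Height gradient: |∂Z/∂n| = 120 m / 441000 m = 2.72×10⁻⁴
On a pressure surface, geostrophic balance gives V_g = (g/f)|∂Z/∂n|:
V_g = 9.81 × 2.72×10⁻⁴ / 6.16×10⁻⁵ = 43.3 m/s

43.3 m/s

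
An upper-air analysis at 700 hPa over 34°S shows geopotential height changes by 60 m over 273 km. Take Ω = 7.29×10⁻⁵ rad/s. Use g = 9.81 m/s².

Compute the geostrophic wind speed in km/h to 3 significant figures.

Coriolis parameter at 34°S:
f = 2Ω sin φ = 2 × 7.29×10⁻⁵ × sin 34° = 8.15×10⁻⁵ s⁻¹
Height gradient: |∂Z/∂n| = 60 m / 273000 m = 2.20×10⁻⁴
On a pressure surface, geostrophic balance gives V_g = (g/f)|∂Z/∂n|:
V_g = 9.81 × 2.20×10⁻⁴ / 8.15×10⁻⁵ = 26.4 m/s
Converting: 26.4 m/s × 3.6 = 95.2 km/h

95.2 km/h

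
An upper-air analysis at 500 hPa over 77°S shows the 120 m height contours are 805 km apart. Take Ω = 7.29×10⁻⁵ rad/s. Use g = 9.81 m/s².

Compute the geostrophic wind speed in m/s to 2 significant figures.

10 m/s

Coriolis parameter at 77°S:
f = 2Ω sin φ = 2 × 7.29×10⁻⁵ × sin 77° = 1.42×10⁻⁴ s⁻¹
Height gradient: |∂Z/∂n| = 120 m / 805000 m = 1.49×10⁻⁴
On a pressure surface, geostrophic balance gives V_g = (g/f)|∂Z/∂n|:
V_g = 9.81 × 1.49×10⁻⁴ / 1.42×10⁻⁴ = 10.3 m/s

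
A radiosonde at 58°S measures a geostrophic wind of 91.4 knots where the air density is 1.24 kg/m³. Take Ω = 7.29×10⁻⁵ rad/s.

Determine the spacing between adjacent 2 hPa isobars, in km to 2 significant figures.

Coriolis parameter at 58°S:
f = 2Ω sin φ = 2 × 7.29×10⁻⁵ × sin 58° = 1.24×10⁻⁴ s⁻¹
Wind speed in SI: 91.4 knots = 47.0 m/s
Geostrophic balance rearranged: |∂P/∂n| = f ρ V_g
|∂P/∂n| = 1.24×10⁻⁴ × 1.24 × 47.0 = 7.21×10⁻³ Pa/m
Isobar spacing: Δn = ΔP/|∂P/∂n| = 200 Pa / 7.21×10⁻³ Pa/m = 27743 m ≈ 28 km

28 km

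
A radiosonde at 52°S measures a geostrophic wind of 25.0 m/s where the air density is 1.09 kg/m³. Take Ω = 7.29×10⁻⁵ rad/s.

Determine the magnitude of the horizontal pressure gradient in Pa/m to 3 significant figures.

Coriolis parameter at 52°S:
f = 2Ω sin φ = 2 × 7.29×10⁻⁵ × sin 52° = 1.15×10⁻⁴ s⁻¹
Geostrophic balance rearranged: |∂P/∂n| = f ρ V_g
|∂P/∂n| = 1.15×10⁻⁴ × 1.09 × 25.0 = 3.13×10⁻³ Pa/m

3.13×10⁻³ Pa/m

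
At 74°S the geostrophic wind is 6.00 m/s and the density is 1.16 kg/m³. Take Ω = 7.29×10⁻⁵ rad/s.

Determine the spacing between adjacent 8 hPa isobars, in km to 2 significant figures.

Coriolis parameter at 74°S:
f = 2Ω sin φ = 2 × 7.29×10⁻⁵ × sin 74° = 1.40×10⁻⁴ s⁻¹
Geostrophic balance rearranged: |∂P/∂n| = f ρ V_g
|∂P/∂n| = 1.40×10⁻⁴ × 1.16 × 6.00 = 9.75×10⁻⁴ Pa/m
Isobar spacing: Δn = ΔP/|∂P/∂n| = 800 Pa / 9.75×10⁻⁴ Pa/m = 820128 m ≈ 820 km

820 km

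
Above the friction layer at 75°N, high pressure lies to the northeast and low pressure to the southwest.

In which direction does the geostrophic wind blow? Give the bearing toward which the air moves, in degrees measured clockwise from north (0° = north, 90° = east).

The pressure-gradient force points toward the southwest (bearing 225°).
Geostrophic balance: in the Northern Hemisphere the Coriolis force deflects motion to the right, so the geostrophic wind blows 90° to the right of the pressure-gradient force (low pressure on the left).
Rotating 225° by 90° clockwise gives 315° — the wind blows toward the northwest.

315°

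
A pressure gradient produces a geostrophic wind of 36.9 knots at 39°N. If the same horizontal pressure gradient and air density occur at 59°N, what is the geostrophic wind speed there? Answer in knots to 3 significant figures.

27.1 knots

With the same pressure gradient and density, V_g ∝ 1/f ∝ 1/sin φ.
V₂ = V₁ · sin φ₁ / sin φ₂ = 36.9 × sin 39° / sin 59°
V₂ = 36.9 × 0.6293/0.8572 = 27.1 knots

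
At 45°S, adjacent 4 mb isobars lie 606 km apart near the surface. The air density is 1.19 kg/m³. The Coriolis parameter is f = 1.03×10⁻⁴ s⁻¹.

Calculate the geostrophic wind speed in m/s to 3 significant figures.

5.39 m/s

Pressure gradient: |∂P/∂n| = 400 Pa / 606000 m = 6.60×10⁻⁴ Pa/m
Geostrophic balance (pressure-gradient force = Coriolis force):
V_g = (1/(fρ)) |∂P/∂n| = 6.60×10⁻⁴ / (1.03×10⁻⁴ × 1.19) = 5.39 m/s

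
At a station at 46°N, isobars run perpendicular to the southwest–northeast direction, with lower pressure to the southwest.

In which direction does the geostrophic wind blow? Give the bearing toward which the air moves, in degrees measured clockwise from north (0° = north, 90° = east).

315°

The pressure-gradient force points toward the southwest (bearing 225°).
Geostrophic balance: in the Northern Hemisphere the Coriolis force deflects motion to the right, so the geostrophic wind blows 90° to the right of the pressure-gradient force (low pressure on the left).
Rotating 225° by 90° clockwise gives 315° — the wind blows toward the northwest.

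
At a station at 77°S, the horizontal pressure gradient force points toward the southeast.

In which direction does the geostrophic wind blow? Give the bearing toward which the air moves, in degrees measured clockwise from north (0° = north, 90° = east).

045°

The pressure-gradient force points toward the southeast (bearing 135°).
Geostrophic balance: in the Southern Hemisphere the Coriolis force deflects motion to the left, so the geostrophic wind blows 90° to the left of the pressure-gradient force (low pressure on the right).
Rotating 135° by 90° counterclockwise gives 045° — the wind blows toward the northeast.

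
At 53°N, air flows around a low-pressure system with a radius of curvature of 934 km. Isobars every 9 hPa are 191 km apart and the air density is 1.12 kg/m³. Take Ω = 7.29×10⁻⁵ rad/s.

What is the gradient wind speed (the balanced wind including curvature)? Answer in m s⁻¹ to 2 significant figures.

29 m s⁻¹

Coriolis parameter at 53°N:
f = 2Ω sin φ = 2 × 7.29×10⁻⁵ × sin 53° = 1.16×10⁻⁴ s⁻¹
Pressure gradient: |∂P/∂n| = 900 Pa / 191000 m = 4.71×10⁻³ Pa/m
Geostrophic speed: V_g = |∂P/∂n|/(fρ) = 4.71×10⁻³/(1.16×10⁻⁴ × 1.12) = 36.1 m/s
Around a low, centrifugal force acts outward with Coriolis, so pressure-gradient force balances both:
(1/ρ)|∂P/∂n| = fV + V²/R  →  V² + fR·V − fR·V_g = 0
With fR = 1.16×10⁻⁴ × 934×10³ m = 109 m/s:
V = [−fR + √((fR)² + 4 fR V_g)]/2 = [−109 + √(109² + 4×109×36.1)]/2 = 28.6 m/s
Subgeostrophic (V < V_g = 36.1 m/s), as expected around a low.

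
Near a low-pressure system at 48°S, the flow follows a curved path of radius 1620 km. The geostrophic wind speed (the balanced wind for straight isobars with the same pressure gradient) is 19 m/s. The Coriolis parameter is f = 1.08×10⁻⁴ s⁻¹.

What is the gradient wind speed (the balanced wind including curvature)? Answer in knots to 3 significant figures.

33.6 knots

Around a low, centrifugal force acts outward with Coriolis, so pressure-gradient force balances both:
(1/ρ)|∂P/∂n| = fV + V²/R  →  V² + fR·V − fR·V_g = 0
With fR = 1.08×10⁻⁴ × 1620×10³ m = 175 m/s:
V = [−fR + √((fR)² + 4 fR V_g)]/2 = [−175 + √(175² + 4×175×19)]/2 = 17.3 m/s
Subgeostrophic (V < V_g = 19 m/s), as expected around a low.
Converting: 17.3 m/s × 1.944 = 33.6 knots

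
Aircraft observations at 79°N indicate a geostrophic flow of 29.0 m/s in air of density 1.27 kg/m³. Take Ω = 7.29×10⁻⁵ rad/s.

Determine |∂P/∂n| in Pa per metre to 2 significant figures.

5.3×10⁻³ Pa/m

Coriolis parameter at 79°N:
f = 2Ω sin φ = 2 × 7.29×10⁻⁵ × sin 79° = 1.43×10⁻⁴ s⁻¹
Geostrophic balance rearranged: |∂P/∂n| = f ρ V_g
|∂P/∂n| = 1.43×10⁻⁴ × 1.27 × 29.0 = 5.27×10⁻³ Pa/m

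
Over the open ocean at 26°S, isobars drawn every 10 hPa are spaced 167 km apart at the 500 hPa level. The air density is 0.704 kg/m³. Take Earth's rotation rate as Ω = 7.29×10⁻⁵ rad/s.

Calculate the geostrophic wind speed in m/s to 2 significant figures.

130 m/s

Coriolis parameter at 26°S:
f = 2Ω sin φ = 2 × 7.29×10⁻⁵ × sin 26° = 6.39×10⁻⁵ s⁻¹
Pressure gradient: |∂P/∂n| = 1000 Pa / 167000 m = 5.99×10⁻³ Pa/m
Geostrophic balance (pressure-gradient force = Coriolis force):
V_g = (1/(fρ)) |∂P/∂n| = 5.99×10⁻³ / (6.39×10⁻⁵ × 0.704) = 133 m/s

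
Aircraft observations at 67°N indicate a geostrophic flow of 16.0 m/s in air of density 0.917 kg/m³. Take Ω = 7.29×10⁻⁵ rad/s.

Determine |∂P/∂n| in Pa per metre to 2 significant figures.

Coriolis parameter at 67°N:
f = 2Ω sin φ = 2 × 7.29×10⁻⁵ × sin 67° = 1.34×10⁻⁴ s⁻¹
Geostrophic balance rearranged: |∂P/∂n| = f ρ V_g
|∂P/∂n| = 1.34×10⁻⁴ × 0.917 × 16.0 = 1.97×10⁻³ Pa/m

2.0×10⁻³ Pa/m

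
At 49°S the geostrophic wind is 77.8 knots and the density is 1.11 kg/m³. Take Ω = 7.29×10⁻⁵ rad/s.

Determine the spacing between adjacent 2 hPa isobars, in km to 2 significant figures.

41 km

Coriolis parameter at 49°S:
f = 2Ω sin φ = 2 × 7.29×10⁻⁵ × sin 49° = 1.10×10⁻⁴ s⁻¹
Wind speed in SI: 77.8 knots = 40.0 m/s
Geostrophic balance rearranged: |∂P/∂n| = f ρ V_g
|∂P/∂n| = 1.10×10⁻⁴ × 1.11 × 40.0 = 4.89×10⁻³ Pa/m
Isobar spacing: Δn = ΔP/|∂P/∂n| = 200 Pa / 4.89×10⁻³ Pa/m = 40912 m ≈ 41 km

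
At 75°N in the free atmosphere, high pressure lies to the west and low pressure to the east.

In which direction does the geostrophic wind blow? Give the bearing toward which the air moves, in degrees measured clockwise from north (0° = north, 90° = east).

The pressure-gradient force points toward the east (bearing 090°).
Geostrophic balance: in the Northern Hemisphere the Coriolis force deflects motion to the right, so the geostrophic wind blows 90° to the right of the pressure-gradient force (low pressure on the left).
Rotating 090° by 90° clockwise gives 180° — the wind blows toward the south.

180°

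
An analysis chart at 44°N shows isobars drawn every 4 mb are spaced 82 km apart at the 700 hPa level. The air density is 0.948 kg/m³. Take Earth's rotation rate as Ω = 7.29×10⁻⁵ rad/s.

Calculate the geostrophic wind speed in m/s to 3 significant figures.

Coriolis parameter at 44°N:
f = 2Ω sin φ = 2 × 7.29×10⁻⁵ × sin 44° = 1.01×10⁻⁴ s⁻¹
Pressure gradient: |∂P/∂n| = 400 Pa / 82000 m = 4.88×10⁻³ Pa/m
Geostrophic balance (pressure-gradient force = Coriolis force):
V_g = (1/(fρ)) |∂P/∂n| = 4.88×10⁻³ / (1.01×10⁻⁴ × 0.948) = 50.8 m/s

50.8 m/s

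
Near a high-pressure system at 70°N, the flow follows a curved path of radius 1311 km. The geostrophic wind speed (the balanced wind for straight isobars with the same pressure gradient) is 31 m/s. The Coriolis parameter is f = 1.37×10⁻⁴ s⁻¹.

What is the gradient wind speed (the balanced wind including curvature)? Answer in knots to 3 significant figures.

77.4 knots

Around a high, pressure-gradient force acts outward with centrifugal, so Coriolis balances both:
fV = (1/ρ)|∂P/∂n| + V²/R  →  V² − fR·V + fR·V_g = 0
With fR = 1.37×10⁻⁴ × 1311×10³ m = 180 m/s:
V = [fR − √((fR)² − 4 fR V_g)]/2 = [180 − √(180² − 4×180×31)]/2 = 39.8 m/s
Supergeostrophic (V > V_g = 31 m/s), as expected around a high.
Converting: 39.8 m/s × 1.944 = 77.4 knots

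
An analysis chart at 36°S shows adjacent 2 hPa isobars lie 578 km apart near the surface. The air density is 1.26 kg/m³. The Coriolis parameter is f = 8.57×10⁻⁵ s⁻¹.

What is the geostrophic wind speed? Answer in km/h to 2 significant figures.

Pressure gradient: |∂P/∂n| = 200 Pa / 578000 m = 3.46×10⁻⁴ Pa/m
Geostrophic balance (pressure-gradient force = Coriolis force):
V_g = (1/(fρ)) |∂P/∂n| = 3.46×10⁻⁴ / (8.57×10⁻⁵ × 1.26) = 3.20 m/s
Converting: 3.20 m/s × 3.6 = 12 km/h

12 km/h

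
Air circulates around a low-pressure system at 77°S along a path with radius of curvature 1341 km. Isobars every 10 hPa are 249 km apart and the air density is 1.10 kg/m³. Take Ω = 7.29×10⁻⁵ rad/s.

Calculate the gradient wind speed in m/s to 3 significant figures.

Coriolis parameter at 77°S:
f = 2Ω sin φ = 2 × 7.29×10⁻⁵ × sin 77° = 1.42×10⁻⁴ s⁻¹
Pressure gradient: |∂P/∂n| = 1000 Pa / 249000 m = 4.02×10⁻³ Pa/m
Geostrophic speed: V_g = |∂P/∂n|/(fρ) = 4.02×10⁻³/(1.42×10⁻⁴ × 1.10) = 25.7 m/s
Around a low, centrifugal force acts outward with Coriolis, so pressure-gradient force balances both:
(1/ρ)|∂P/∂n| = fV + V²/R  →  V² + fR·V − fR·V_g = 0
With fR = 1.42×10⁻⁴ × 1341×10³ m = 191 m/s:
V = [−fR + √((fR)² + 4 fR V_g)]/2 = [−191 + √(191² + 4×191×25.7)]/2 = 22.9 m/s
Subgeostrophic (V < V_g = 25.7 m/s), as expected around a low.

22.9 m/s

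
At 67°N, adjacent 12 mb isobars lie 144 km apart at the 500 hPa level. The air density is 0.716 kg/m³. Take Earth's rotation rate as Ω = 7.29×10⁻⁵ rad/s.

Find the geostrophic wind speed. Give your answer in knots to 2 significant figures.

Coriolis parameter at 67°N:
f = 2Ω sin φ = 2 × 7.29×10⁻⁵ × sin 67° = 1.34×10⁻⁴ s⁻¹
Pressure gradient: |∂P/∂n| = 1200 Pa / 144000 m = 8.33×10⁻³ Pa/m
Geostrophic balance (pressure-gradient force = Coriolis force):
V_g = (1/(fρ)) |∂P/∂n| = 8.33×10⁻³ / (1.34×10⁻⁴ × 0.716) = 86.7 m/s
Converting: 86.7 m/s × 1.944 = 170 knots

170 knots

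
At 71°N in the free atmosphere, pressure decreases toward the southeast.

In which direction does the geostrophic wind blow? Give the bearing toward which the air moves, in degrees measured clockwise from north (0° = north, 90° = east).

225°

The pressure-gradient force points toward the southeast (bearing 135°).
Geostrophic balance: in the Northern Hemisphere the Coriolis force deflects motion to the right, so the geostrophic wind blows 90° to the right of the pressure-gradient force (low pressure on the left).
Rotating 135° by 90° clockwise gives 225° — the wind blows toward the southwest.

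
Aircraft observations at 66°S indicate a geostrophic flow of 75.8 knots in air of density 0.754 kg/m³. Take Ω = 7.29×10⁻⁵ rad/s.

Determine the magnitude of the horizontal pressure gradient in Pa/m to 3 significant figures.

Coriolis parameter at 66°S:
f = 2Ω sin φ = 2 × 7.29×10⁻⁵ × sin 66° = 1.33×10⁻⁴ s⁻¹
Wind speed in SI: 75.8 knots = 39.0 m/s
Geostrophic balance rearranged: |∂P/∂n| = f ρ V_g
|∂P/∂n| = 1.33×10⁻⁴ × 0.754 × 39.0 = 3.92×10⁻³ Pa/m

3.92×10⁻³ Pa/m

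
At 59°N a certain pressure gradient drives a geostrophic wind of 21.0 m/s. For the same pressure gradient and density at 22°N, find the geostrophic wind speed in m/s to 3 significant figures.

48.1 m/s

With the same pressure gradient and density, V_g ∝ 1/f ∝ 1/sin φ.
V₂ = V₁ · sin φ₁ / sin φ₂ = 21.0 × sin 59° / sin 22°
V₂ = 21.0 × 0.8572/0.3746 = 48.1 m/s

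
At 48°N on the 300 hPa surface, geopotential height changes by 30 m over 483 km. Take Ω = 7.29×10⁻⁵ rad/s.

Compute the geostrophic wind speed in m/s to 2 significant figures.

5.6 m/s

Coriolis parameter at 48°N:
f = 2Ω sin φ = 2 × 7.29×10⁻⁵ × sin 48° = 1.08×10⁻⁴ s⁻¹
Height gradient: |∂Z/∂n| = 30 m / 483000 m = 6.21×10⁻⁵
On a pressure surface, geostrophic balance gives V_g = (g/f)|∂Z/∂n|:
V_g = 9.81 × 6.21×10⁻⁵ / 1.08×10⁻⁴ = 5.62 m/s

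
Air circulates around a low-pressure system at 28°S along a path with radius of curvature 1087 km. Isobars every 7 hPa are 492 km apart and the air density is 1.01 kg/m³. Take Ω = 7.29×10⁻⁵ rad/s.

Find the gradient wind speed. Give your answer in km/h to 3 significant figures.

Coriolis parameter at 28°S:
f = 2Ω sin φ = 2 × 7.29×10⁻⁵ × sin 28° = 6.84×10⁻⁵ s⁻¹
Pressure gradient: |∂P/∂n| = 700 Pa / 492000 m = 1.42×10⁻³ Pa/m
Geostrophic speed: V_g = |∂P/∂n|/(fρ) = 1.42×10⁻³/(6.84×10⁻⁵ × 1.01) = 20.6 m/s
Around a low, centrifugal force acts outward with Coriolis, so pressure-gradient force balances both:
(1/ρ)|∂P/∂n| = fV + V²/R  →  V² + fR·V − fR·V_g = 0
With fR = 6.84×10⁻⁵ × 1087×10³ m = 74.4 m/s:
V = [−fR + √((fR)² + 4 fR V_g)]/2 = [−74.4 + √(74.4² + 4×74.4×20.6)]/2 = 16.8 m/s
Subgeostrophic (V < V_g = 20.6 m/s), as expected around a low.
Converting: 16.8 m/s × 3.6 = 60.4 km/h

60.4 km/h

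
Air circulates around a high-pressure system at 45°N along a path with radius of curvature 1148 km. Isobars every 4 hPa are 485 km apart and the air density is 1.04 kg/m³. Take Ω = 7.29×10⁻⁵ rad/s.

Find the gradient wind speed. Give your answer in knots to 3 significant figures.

Coriolis parameter at 45°N:
f = 2Ω sin φ = 2 × 7.29×10⁻⁵ × sin 45° = 1.03×10⁻⁴ s⁻¹
Pressure gradient: |∂P/∂n| = 400 Pa / 485000 m = 8.25×10⁻⁴ Pa/m
Geostrophic speed: V_g = |∂P/∂n|/(fρ) = 8.25×10⁻⁴/(1.03×10⁻⁴ × 1.04) = 7.69 m/s
Around a high, pressure-gradient force acts outward with centrifugal, so Coriolis balances both:
fV = (1/ρ)|∂P/∂n| + V²/R  →  V² − fR·V + fR·V_g = 0
With fR = 1.03×10⁻⁴ × 1148×10³ m = 118 m/s:
V = [fR − √((fR)² − 4 fR V_g)]/2 = [118 − √(118² − 4×118×7.69)]/2 = 8.27 m/s
Supergeostrophic (V > V_g = 7.69 m/s), as expected around a high.
Converting: 8.27 m/s × 1.944 = 16.1 knots

16.1 knots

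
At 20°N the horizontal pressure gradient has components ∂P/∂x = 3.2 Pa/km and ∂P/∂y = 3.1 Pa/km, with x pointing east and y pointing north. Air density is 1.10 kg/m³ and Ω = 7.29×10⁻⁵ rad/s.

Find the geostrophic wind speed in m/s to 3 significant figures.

81.2 m/s

Coriolis parameter at 20°N:
f = 2Ω sin φ = 2 × 7.29×10⁻⁵ × sin 20° = 4.99×10⁻⁵ s⁻¹
Component geostrophic relations (x east, y north):
u_g = −(1/(fρ)) ∂P/∂y,  v_g = (1/(fρ)) ∂P/∂x
u_g = −(3.1×10⁻³)/(4.99×10⁻⁵ × 1.10) = −56.5 m/s;  v_g = (3.2×10⁻³)/(4.99×10⁻⁵ × 1.10) = 58.3 m/s
|V_g| = √(u_g² + v_g²) = 81.2 m/s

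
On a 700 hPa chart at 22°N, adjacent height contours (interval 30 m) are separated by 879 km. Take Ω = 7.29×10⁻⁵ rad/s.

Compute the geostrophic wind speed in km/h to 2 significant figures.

Coriolis parameter at 22°N:
f = 2Ω sin φ = 2 × 7.29×10⁻⁵ × sin 22° = 5.46×10⁻⁵ s⁻¹
Height gradient: |∂Z/∂n| = 30 m / 879000 m = 3.41×10⁻⁵
On a pressure surface, geostrophic balance gives V_g = (g/f)|∂Z/∂n|:
V_g = 9.81 × 3.41×10⁻⁵ / 5.46×10⁻⁵ = 6.13 m/s
Converting: 6.13 m/s × 3.6 = 22 km/h

22 km/h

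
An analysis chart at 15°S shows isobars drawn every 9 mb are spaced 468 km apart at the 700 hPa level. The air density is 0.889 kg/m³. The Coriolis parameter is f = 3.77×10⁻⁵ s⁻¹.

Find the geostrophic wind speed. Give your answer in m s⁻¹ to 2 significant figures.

Pressure gradient: |∂P/∂n| = 900 Pa / 468000 m = 1.92×10⁻³ Pa/m
Geostrophic balance (pressure-gradient force = Coriolis force):
V_g = (1/(fρ)) |∂P/∂n| = 1.92×10⁻³ / (3.77×10⁻⁵ × 0.889) = 57.4 m/s

57 m s⁻¹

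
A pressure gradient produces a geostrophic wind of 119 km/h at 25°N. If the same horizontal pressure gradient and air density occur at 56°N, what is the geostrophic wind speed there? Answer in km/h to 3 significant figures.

With the same pressure gradient and density, V_g ∝ 1/f ∝ 1/sin φ.
V₂ = V₁ · sin φ₁ / sin φ₂ = 119 × sin 25° / sin 56°
V₂ = 119 × 0.4226/0.8290 = 60.7 km/h

60.7 km/h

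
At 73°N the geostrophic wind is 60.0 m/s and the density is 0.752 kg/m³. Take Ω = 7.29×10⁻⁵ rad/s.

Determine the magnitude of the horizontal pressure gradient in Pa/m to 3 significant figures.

Coriolis parameter at 73°N:
f = 2Ω sin φ = 2 × 7.29×10⁻⁵ × sin 73° = 1.39×10⁻⁴ s⁻¹
Geostrophic balance rearranged: |∂P/∂n| = f ρ V_g
|∂P/∂n| = 1.39×10⁻⁴ × 0.752 × 60.0 = 6.29×10⁻³ Pa/m

6.29×10⁻³ Pa/m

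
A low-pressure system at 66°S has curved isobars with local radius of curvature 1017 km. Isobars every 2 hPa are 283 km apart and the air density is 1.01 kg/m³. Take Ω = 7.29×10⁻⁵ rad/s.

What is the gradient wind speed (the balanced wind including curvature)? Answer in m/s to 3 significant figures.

Coriolis parameter at 66°S:
f = 2Ω sin φ = 2 × 7.29×10⁻⁵ × sin 66° = 1.33×10⁻⁴ s⁻¹
Pressure gradient: |∂P/∂n| = 200 Pa / 283000 m = 7.07×10⁻⁴ Pa/m
Geostrophic speed: V_g = |∂P/∂n|/(fρ) = 7.07×10⁻⁴/(1.33×10⁻⁴ × 1.01) = 5.25 m/s
Around a low, centrifugal force acts outward with Coriolis, so pressure-gradient force balances both:
(1/ρ)|∂P/∂n| = fV + V²/R  →  V² + fR·V − fR·V_g = 0
With fR = 1.33×10⁻⁴ × 1017×10³ m = 135 m/s:
V = [−fR + √((fR)² + 4 fR V_g)]/2 = [−135 + √(135² + 4×135×5.25)]/2 = 5.06 m/s
Subgeostrophic (V < V_g = 5.25 m/s), as expected around a low.

5.06 m/s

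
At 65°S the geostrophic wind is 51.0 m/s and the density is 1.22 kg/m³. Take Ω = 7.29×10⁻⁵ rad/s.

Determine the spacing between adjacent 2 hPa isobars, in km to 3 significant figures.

24.3 km

Coriolis parameter at 65°S:
f = 2Ω sin φ = 2 × 7.29×10⁻⁵ × sin 65° = 1.32×10⁻⁴ s⁻¹
Geostrophic balance rearranged: |∂P/∂n| = f ρ V_g
|∂P/∂n| = 1.32×10⁻⁴ × 1.22 × 51.0 = 8.22×10⁻³ Pa/m
Isobar spacing: Δn = ΔP/|∂P/∂n| = 200 Pa / 8.22×10⁻³ Pa/m = 24326 m ≈ 24.3 km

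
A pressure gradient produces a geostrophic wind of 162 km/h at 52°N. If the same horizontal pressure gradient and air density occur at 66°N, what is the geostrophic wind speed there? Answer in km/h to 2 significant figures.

140 km/h

With the same pressure gradient and density, V_g ∝ 1/f ∝ 1/sin φ.
V₂ = V₁ · sin φ₁ / sin φ₂ = 162 × sin 52° / sin 66°
V₂ = 162 × 0.7880/0.9135 = 140 km/h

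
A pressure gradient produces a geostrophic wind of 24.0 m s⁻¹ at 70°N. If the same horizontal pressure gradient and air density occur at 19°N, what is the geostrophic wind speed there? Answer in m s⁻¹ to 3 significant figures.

With the same pressure gradient and density, V_g ∝ 1/f ∝ 1/sin φ.
V₂ = V₁ · sin φ₁ / sin φ₂ = 24.0 × sin 70° / sin 19°
V₂ = 24.0 × 0.9397/0.3256 = 69.3 m s⁻¹

69.3 m s⁻¹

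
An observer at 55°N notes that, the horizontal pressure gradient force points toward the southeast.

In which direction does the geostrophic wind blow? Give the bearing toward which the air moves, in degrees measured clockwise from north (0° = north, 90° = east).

The pressure-gradient force points toward the southeast (bearing 135°).
Geostrophic balance: in the Northern Hemisphere the Coriolis force deflects motion to the right, so the geostrophic wind blows 90° to the right of the pressure-gradient force (low pressure on the left).
Rotating 135° by 90° clockwise gives 225° — the wind blows toward the southwest.

225°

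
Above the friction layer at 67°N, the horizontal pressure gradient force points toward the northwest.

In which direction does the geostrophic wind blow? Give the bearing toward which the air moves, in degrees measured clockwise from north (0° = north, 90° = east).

The pressure-gradient force points toward the northwest (bearing 315°).
Geostrophic balance: in the Northern Hemisphere the Coriolis force deflects motion to the right, so the geostrophic wind blows 90° to the right of the pressure-gradient force (low pressure on the left).
Rotating 315° by 90° clockwise gives 045° — the wind blows toward the northeast.

045°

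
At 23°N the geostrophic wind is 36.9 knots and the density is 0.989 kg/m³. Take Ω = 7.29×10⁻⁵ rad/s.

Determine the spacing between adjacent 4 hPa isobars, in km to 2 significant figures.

Coriolis parameter at 23°N:
f = 2Ω sin φ = 2 × 7.29×10⁻⁵ × sin 23° = 5.70×10⁻⁵ s⁻¹
Wind speed in SI: 36.9 knots = 19.0 m/s
Geostrophic balance rearranged: |∂P/∂n| = f ρ V_g
|∂P/∂n| = 5.70×10⁻⁵ × 0.989 × 19.0 = 1.07×10⁻³ Pa/m
Isobar spacing: Δn = ΔP/|∂P/∂n| = 400 Pa / 1.07×10⁻³ Pa/m = 373993 m ≈ 370 km

370 km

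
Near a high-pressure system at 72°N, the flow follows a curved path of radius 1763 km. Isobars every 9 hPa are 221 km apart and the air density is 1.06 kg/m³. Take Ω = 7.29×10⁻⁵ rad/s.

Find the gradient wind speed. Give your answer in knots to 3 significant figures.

61.9 knots

Coriolis parameter at 72°N:
f = 2Ω sin φ = 2 × 7.29×10⁻⁵ × sin 72° = 1.39×10⁻⁴ s⁻¹
Pressure gradient: |∂P/∂n| = 900 Pa / 221000 m = 4.07×10⁻³ Pa/m
Geostrophic speed: V_g = |∂P/∂n|/(fρ) = 4.07×10⁻³/(1.39×10⁻⁴ × 1.06) = 27.7 m/s
Around a high, pressure-gradient force acts outward with centrifugal, so Coriolis balances both:
fV = (1/ρ)|∂P/∂n| + V²/R  →  V² − fR·V + fR·V_g = 0
With fR = 1.39×10⁻⁴ × 1763×10³ m = 244 m/s:
V = [fR − √((fR)² − 4 fR V_g)]/2 = [244 − √(244² − 4×244×27.7)]/2 = 31.9 m/s
Supergeostrophic (V > V_g = 27.7 m/s), as expected around a high.
Converting: 31.9 m/s × 1.944 = 61.9 knots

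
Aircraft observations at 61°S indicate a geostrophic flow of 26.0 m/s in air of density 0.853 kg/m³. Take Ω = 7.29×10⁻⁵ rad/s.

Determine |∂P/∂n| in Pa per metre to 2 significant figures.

2.8×10⁻³ Pa/m

Coriolis parameter at 61°S:
f = 2Ω sin φ = 2 × 7.29×10⁻⁵ × sin 61° = 1.28×10⁻⁴ s⁻¹
Geostrophic balance rearranged: |∂P/∂n| = f ρ V_g
|∂P/∂n| = 1.28×10⁻⁴ × 0.853 × 26.0 = 2.83×10⁻³ Pa/m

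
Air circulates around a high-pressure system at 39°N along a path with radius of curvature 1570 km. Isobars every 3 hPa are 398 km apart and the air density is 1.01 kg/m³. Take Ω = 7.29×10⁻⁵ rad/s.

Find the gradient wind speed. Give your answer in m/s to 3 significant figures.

8.65 m/s

Coriolis parameter at 39°N:
f = 2Ω sin φ = 2 × 7.29×10⁻⁵ × sin 39° = 9.18×10⁻⁵ s⁻¹
Pressure gradient: |∂P/∂n| = 300 Pa / 398000 m = 7.54×10⁻⁴ Pa/m
Geostrophic speed: V_g = |∂P/∂n|/(fρ) = 7.54×10⁻⁴/(9.18×10⁻⁵ × 1.01) = 8.13 m/s
Around a high, pressure-gradient force acts outward with centrifugal, so Coriolis balances both:
fV = (1/ρ)|∂P/∂n| + V²/R  →  V² − fR·V + fR·V_g = 0
With fR = 9.18×10⁻⁵ × 1570×10³ m = 144 m/s:
V = [fR − √((fR)² − 4 fR V_g)]/2 = [144 − √(144² − 4×144×8.13)]/2 = 8.65 m/s
Supergeostrophic (V > V_g = 8.13 m/s), as expected around a high.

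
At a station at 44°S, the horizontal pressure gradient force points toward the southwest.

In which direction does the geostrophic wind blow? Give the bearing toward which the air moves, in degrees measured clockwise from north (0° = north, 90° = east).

135°

The pressure-gradient force points toward the southwest (bearing 225°).
Geostrophic balance: in the Southern Hemisphere the Coriolis force deflects motion to the left, so the geostrophic wind blows 90° to the left of the pressure-gradient force (low pressure on the right).
Rotating 225° by 90° counterclockwise gives 135° — the wind blows toward the southeast.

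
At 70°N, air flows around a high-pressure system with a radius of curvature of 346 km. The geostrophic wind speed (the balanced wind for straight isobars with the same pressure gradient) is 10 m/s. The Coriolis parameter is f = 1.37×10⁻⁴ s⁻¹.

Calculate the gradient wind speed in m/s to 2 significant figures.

14 m/s

Around a high, pressure-gradient force acts outward with centrifugal, so Coriolis balances both:
fV = (1/ρ)|∂P/∂n| + V²/R  →  V² − fR·V + fR·V_g = 0
With fR = 1.37×10⁻⁴ × 346×10³ m = 47.4 m/s:
V = [fR − √((fR)² − 4 fR V_g)]/2 = [47.4 − √(47.4² − 4×47.4×10)]/2 = 14.3 m/s
Supergeostrophic (V > V_g = 10 m/s), as expected around a high.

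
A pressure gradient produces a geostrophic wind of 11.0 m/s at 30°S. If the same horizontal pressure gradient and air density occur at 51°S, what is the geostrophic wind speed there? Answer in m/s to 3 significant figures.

7.08 m/s

With the same pressure gradient and density, V_g ∝ 1/f ∝ 1/sin φ.
V₂ = V₁ · sin φ₁ / sin φ₂ = 11.0 × sin 30° / sin 51°
V₂ = 11.0 × 0.5000/0.7771 = 7.08 m/s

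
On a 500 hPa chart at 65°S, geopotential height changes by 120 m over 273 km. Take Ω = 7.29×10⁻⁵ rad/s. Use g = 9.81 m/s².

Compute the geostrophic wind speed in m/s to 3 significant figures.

Coriolis parameter at 65°S:
f = 2Ω sin φ = 2 × 7.29×10⁻⁵ × sin 65° = 1.32×10⁻⁴ s⁻¹
Height gradient: |∂Z/∂n| = 120 m / 273000 m = 4.40×10⁻⁴
On a pressure surface, geostrophic balance gives V_g = (g/f)|∂Z/∂n|:
V_g = 9.81 × 4.40×10⁻⁴ / 1.32×10⁻⁴ = 32.6 m/s

32.6 m/s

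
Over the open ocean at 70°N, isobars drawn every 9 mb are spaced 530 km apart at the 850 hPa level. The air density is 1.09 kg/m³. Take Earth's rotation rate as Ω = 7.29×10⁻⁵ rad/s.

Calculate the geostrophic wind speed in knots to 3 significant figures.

22.1 knots

Coriolis parameter at 70°N:
f = 2Ω sin φ = 2 × 7.29×10⁻⁵ × sin 70° = 1.37×10⁻⁴ s⁻¹
Pressure gradient: |∂P/∂n| = 900 Pa / 530000 m = 1.70×10⁻³ Pa/m
Geostrophic balance (pressure-gradient force = Coriolis force):
V_g = (1/(fρ)) |∂P/∂n| = 1.70×10⁻³ / (1.37×10⁻⁴ × 1.09) = 11.4 m/s
Converting: 11.4 m/s × 1.944 = 22.1 knots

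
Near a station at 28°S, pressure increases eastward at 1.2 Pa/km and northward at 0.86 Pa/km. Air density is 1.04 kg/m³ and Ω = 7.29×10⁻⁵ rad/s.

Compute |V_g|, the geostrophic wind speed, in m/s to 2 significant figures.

21 m/s

Coriolis parameter at 28°S:
f = 2Ω sin φ = 2 × 7.29×10⁻⁵ × sin 28° = 6.84×10⁻⁵ s⁻¹
In the Southern Hemisphere f is negative: f = −6.84×10⁻⁵ s⁻¹.
Component geostrophic relations (x east, y north):
u_g = −(1/(fρ)) ∂P/∂y,  v_g = (1/(fρ)) ∂P/∂x
u_g = −(0.86×10⁻³)/(−6.84×10⁻⁵ × 1.04) = 12.1 m/s;  v_g = (1.2×10⁻³)/(−6.84×10⁻⁵ × 1.04) = −16.9 m/s
|V_g| = √(u_g² + v_g²) = 20.7 m/s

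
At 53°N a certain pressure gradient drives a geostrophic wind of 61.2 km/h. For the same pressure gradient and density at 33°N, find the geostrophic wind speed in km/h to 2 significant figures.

90 km/h

With the same pressure gradient and density, V_g ∝ 1/f ∝ 1/sin φ.
V₂ = V₁ · sin φ₁ / sin φ₂ = 61.2 × sin 53° / sin 33°
V₂ = 61.2 × 0.7986/0.5446 = 90 km/h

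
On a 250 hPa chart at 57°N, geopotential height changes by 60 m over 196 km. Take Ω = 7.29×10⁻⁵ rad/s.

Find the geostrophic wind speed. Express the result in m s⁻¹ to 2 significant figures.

25 m s⁻¹

Coriolis parameter at 57°N:
f = 2Ω sin φ = 2 × 7.29×10⁻⁵ × sin 57° = 1.22×10⁻⁴ s⁻¹
Height gradient: |∂Z/∂n| = 60 m / 196000 m = 3.06×10⁻⁴
On a pressure surface, geostrophic balance gives V_g = (g/f)|∂Z/∂n|:
V_g = 9.81 × 3.06×10⁻⁴ / 1.22×10⁻⁴ = 24.6 m/s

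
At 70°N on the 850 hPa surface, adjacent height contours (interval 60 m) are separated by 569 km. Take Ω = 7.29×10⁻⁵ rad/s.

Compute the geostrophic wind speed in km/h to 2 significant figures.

Coriolis parameter at 70°N:
f = 2Ω sin φ = 2 × 7.29×10⁻⁵ × sin 70° = 1.37×10⁻⁴ s⁻¹
Height gradient: |∂Z/∂n| = 60 m / 569000 m = 1.05×10⁻⁴
On a pressure surface, geostrophic balance gives V_g = (g/f)|∂Z/∂n|:
V_g = 9.81 × 1.05×10⁻⁴ / 1.37×10⁻⁴ = 7.55 m/s
Converting: 7.55 m/s × 3.6 = 27 km/h

27 km/h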